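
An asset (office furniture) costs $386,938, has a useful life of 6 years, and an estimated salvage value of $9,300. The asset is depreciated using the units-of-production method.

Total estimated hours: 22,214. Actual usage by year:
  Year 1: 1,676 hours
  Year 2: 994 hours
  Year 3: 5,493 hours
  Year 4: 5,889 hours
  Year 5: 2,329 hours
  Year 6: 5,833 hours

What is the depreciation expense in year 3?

Depreciable base = $386,938 − $9,300 = $377,638.
Rate = $377,638 / 22,214 hours = $17 per hour.
Year 1: 1,676 × $17 = $28,492. Book value $358,446.
Year 2: 994 × $17 = $16,898. Book value $341,548.
Year 3: 5,493 × $17 = $93,381. Book value $248,167.

$93,381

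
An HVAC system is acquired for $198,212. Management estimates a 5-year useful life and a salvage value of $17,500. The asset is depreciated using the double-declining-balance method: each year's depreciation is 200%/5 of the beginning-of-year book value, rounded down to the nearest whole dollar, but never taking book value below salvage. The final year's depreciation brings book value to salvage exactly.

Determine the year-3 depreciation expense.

$28,542

Depreciable base = $198,212 − $17,500 = $180,712.
Year 1: ⌊$198,212 × 200%/5⌋ = $79,284. Book value $118,928.
Year 2: ⌊$118,928 × 200%/5⌋ = $47,571. Book value $71,357.
Year 3: ⌊$71,357 × 200%/5⌋ = $28,542. Book value $42,815.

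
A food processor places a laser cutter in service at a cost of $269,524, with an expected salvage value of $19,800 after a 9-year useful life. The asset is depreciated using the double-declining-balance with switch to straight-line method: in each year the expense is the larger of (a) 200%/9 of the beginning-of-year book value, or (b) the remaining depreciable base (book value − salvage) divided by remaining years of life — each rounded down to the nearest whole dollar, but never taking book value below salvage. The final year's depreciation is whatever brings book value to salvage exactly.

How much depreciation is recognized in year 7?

Depreciable base = $269,524 − $19,800 = $249,724.
Year 1: DB = ⌊$269,524 × 200%/9⌋ = $59,894; SL = ⌊$249,724/9⌋ = $27,747 → take DB $59,894. Book value $209,630.
Year 2: DB = ⌊$209,630 × 200%/9⌋ = $46,584; SL = ⌊$189,830/8⌋ = $23,728 → take DB $46,584. Book value $163,046.
Year 3: DB = ⌊$163,046 × 200%/9⌋ = $36,232; SL = ⌊$143,246/7⌋ = $20,463 → take DB $36,232. Book value $126,814.
Year 4: DB = ⌊$126,814 × 200%/9⌋ = $28,180; SL = ⌊$107,014/6⌋ = $17,835 → take DB $28,180. Book value $98,634.
Year 5: DB = ⌊$98,634 × 200%/9⌋ = $21,918; SL = ⌊$78,834/5⌋ = $15,766 → take DB $21,918. Book value $76,716.
Year 6: DB = ⌊$76,716 × 200%/9⌋ = $17,048; SL = ⌊$56,916/4⌋ = $14,229 → take DB $17,048. Book value $59,668.
Year 7: DB = ⌊$59,668 × 200%/9⌋ = $13,259; SL = ⌊$39,868/3⌋ = $13,289 → take SL $13,289. Book value $46,379.

$13,289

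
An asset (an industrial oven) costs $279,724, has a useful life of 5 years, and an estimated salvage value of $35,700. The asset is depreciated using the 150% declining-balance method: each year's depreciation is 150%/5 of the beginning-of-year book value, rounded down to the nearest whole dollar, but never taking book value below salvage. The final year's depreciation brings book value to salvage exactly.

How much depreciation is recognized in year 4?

$28,783

Depreciable base = $279,724 − $35,700 = $244,024.
Year 1: ⌊$279,724 × 150%/5⌋ = $83,917. Book value $195,807.
Year 2: ⌊$195,807 × 150%/5⌋ = $58,742. Book value $137,065.
Year 3: ⌊$137,065 × 150%/5⌋ = $41,119. Book value $95,946.
Year 4: ⌊$95,946 × 150%/5⌋ = $28,783. Book value $67,163.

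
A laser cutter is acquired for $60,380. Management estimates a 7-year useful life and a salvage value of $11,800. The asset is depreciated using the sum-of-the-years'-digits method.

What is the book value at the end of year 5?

$17,005

Depreciable base = $60,380 − $11,800 = $48,580.
Sum of the years' digits = 7+6+5+4+3+2+1 = 28.
Year 1: $48,580 × 7/28 = $12,145. Book value $48,235.
Year 2: $48,580 × 6/28 = $10,410. Book value $37,825.
Year 3: $48,580 × 5/28 = $8,675. Book value $29,150.
Year 4: $48,580 × 4/28 = $6,940. Book value $22,210.
Year 5: $48,580 × 3/28 = $5,205. Book value $17,005.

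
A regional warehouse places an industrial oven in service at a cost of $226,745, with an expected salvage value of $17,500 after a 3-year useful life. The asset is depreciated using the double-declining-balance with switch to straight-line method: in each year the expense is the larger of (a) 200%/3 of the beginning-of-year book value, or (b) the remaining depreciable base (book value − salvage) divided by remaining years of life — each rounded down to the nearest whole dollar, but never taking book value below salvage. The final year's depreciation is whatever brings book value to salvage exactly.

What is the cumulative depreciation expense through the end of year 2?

Depreciable base = $226,745 − $17,500 = $209,245.
Year 1: DB = ⌊$226,745 × 200%/3⌋ = $151,163; SL = ⌊$209,245/3⌋ = $69,748 → take DB $151,163. Book value $75,582.
Year 2: DB = ⌊$75,582 × 200%/3⌋ = $50,388; SL = ⌊$58,082/2⌋ = $29,041 → take DB $50,388. Book value $25,194.
Accumulated through year 2 = $226,745 − $25,194 = $201,551.

$201,551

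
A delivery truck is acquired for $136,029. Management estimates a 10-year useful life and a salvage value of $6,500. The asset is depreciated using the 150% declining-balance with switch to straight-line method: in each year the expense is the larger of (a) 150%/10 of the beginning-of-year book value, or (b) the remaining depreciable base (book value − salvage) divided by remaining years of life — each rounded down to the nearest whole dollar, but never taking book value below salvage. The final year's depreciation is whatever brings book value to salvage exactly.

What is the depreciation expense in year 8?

Depreciable base = $136,029 − $6,500 = $129,529.
Year 1: DB = ⌊$136,029 × 150%/10⌋ = $20,404; SL = ⌊$129,529/10⌋ = $12,952 → take DB $20,404. Book value $115,625.
Year 2: DB = ⌊$115,625 × 150%/10⌋ = $17,343; SL = ⌊$109,125/9⌋ = $12,125 → take DB $17,343. Book value $98,282.
Year 3: DB = ⌊$98,282 × 150%/10⌋ = $14,742; SL = ⌊$91,782/8⌋ = $11,472 → take DB $14,742. Book value $83,540.
Year 4: DB = ⌊$83,540 × 150%/10⌋ = $12,531; SL = ⌊$77,040/7⌋ = $11,005 → take DB $12,531. Book value $71,009.
Year 5: DB = ⌊$71,009 × 150%/10⌋ = $10,651; SL = ⌊$64,509/6⌋ = $10,751 → take SL $10,751. Book value $60,258.
Year 6: DB = ⌊$60,258 × 150%/10⌋ = $9,038; SL = ⌊$53,758/5⌋ = $10,751 → take SL $10,751. Book value $49,507.
Year 7: DB = ⌊$49,507 × 150%/10⌋ = $7,426; SL = ⌊$43,007/4⌋ = $10,751 → take SL $10,751. Book value $38,756.
Year 8: DB = ⌊$38,756 × 150%/10⌋ = $5,813; SL = ⌊$32,256/3⌋ = $10,752 → take SL $10,752. Book value $28,004.

$10,752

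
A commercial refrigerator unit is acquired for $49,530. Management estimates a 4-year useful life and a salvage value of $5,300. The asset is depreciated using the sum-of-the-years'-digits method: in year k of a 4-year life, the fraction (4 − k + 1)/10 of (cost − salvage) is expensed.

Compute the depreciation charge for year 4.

Depreciable base = $49,530 − $5,300 = $44,230.
Sum of the years' digits = 4+3+2+1 = 10.
Year 1: $44,230 × 4/10 = $17,692. Book value $31,838.
Year 2: $44,230 × 3/10 = $13,269. Book value $18,569.
Year 3: $44,230 × 2/10 = $8,846. Book value $9,723.
Year 4: $44,230 × 1/10 = $4,423. Book value $5,300.

$4,423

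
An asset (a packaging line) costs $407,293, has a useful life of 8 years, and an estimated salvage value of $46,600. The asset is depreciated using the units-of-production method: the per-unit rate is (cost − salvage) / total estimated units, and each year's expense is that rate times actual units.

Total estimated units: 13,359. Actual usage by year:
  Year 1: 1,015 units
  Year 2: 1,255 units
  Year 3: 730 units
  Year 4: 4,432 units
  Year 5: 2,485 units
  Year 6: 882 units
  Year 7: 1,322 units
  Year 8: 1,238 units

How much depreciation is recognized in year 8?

Depreciable base = $407,293 − $46,600 = $360,693.
Rate = $360,693 / 13,359 units = $27 per unit.
Year 1: 1,015 × $27 = $27,405. Book value $379,888.
Year 2: 1,255 × $27 = $33,885. Book value $346,003.
Year 3: 730 × $27 = $19,710. Book value $326,293.
Year 4: 4,432 × $27 = $119,664. Book value $206,629.
Year 5: 2,485 × $27 = $67,095. Book value $139,534.
Year 6: 882 × $27 = $23,814. Book value $115,720.
Year 7: 1,322 × $27 = $35,694. Book value $80,026.
Year 8: 1,238 × $27 = $33,426. Book value $46,600.

$33,426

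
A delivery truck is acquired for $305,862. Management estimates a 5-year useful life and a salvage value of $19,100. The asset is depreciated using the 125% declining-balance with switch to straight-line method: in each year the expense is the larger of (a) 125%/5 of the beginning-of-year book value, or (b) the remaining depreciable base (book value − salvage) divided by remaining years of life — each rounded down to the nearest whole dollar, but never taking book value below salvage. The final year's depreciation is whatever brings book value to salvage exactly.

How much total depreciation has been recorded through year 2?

Depreciable base = $305,862 − $19,100 = $286,762.
Year 1: DB = ⌊$305,862 × 125%/5⌋ = $76,465; SL = ⌊$286,762/5⌋ = $57,352 → take DB $76,465. Book value $229,397.
Year 2: DB = ⌊$229,397 × 125%/5⌋ = $57,349; SL = ⌊$210,297/4⌋ = $52,574 → take DB $57,349. Book value $172,048.
Accumulated through year 2 = $305,862 − $172,048 = $133,814.

$133,814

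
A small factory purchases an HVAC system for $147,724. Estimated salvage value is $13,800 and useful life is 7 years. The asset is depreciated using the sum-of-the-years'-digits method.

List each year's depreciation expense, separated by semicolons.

Depreciable base = $147,724 − $13,800 = $133,924.
Sum of the years' digits = 7+6+5+4+3+2+1 = 28.
Year 1: $133,924 × 7/28 = $33,481. Book value $114,243.
Year 2: $133,924 × 6/28 = $28,698. Book value $85,545.
Year 3: $133,924 × 5/28 = $23,915. Book value $61,630.
Year 4: $133,924 × 4/28 = $19,132. Book value $42,498.
Year 5: $133,924 × 3/28 = $14,349. Book value $28,149.
Year 6: $133,924 × 2/28 = $9,566. Book value $18,583.
Year 7: $133,924 × 1/28 = $4,783. Book value $13,800.

$33,481; $28,698; $23,915; $19,132; $14,349; $9,566; $4,783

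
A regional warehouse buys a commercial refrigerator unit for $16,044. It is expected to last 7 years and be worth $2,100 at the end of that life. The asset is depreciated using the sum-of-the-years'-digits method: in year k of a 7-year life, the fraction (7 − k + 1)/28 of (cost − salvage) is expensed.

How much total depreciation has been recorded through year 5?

Depreciable base = $16,044 − $2,100 = $13,944.
Sum of the years' digits = 7+6+5+4+3+2+1 = 28.
Year 1: $13,944 × 7/28 = $3,486. Book value $12,558.
Year 2: $13,944 × 6/28 = $2,988. Book value $9,570.
Year 3: $13,944 × 5/28 = $2,490. Book value $7,080.
Year 4: $13,944 × 4/28 = $1,992. Book value $5,088.
Year 5: $13,944 × 3/28 = $1,494. Book value $3,594.
Accumulated through year 5 = $16,044 − $3,594 = $12,450.

$12,450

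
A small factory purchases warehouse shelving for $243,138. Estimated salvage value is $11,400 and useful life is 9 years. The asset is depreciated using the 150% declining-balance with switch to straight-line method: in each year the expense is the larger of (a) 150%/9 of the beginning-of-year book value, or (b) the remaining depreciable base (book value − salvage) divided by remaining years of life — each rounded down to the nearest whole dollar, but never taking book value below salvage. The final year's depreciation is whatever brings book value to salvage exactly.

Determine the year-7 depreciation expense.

$21,171

Depreciable base = $243,138 − $11,400 = $231,738.
Year 1: DB = ⌊$243,138 × 150%/9⌋ = $40,523; SL = ⌊$231,738/9⌋ = $25,748 → take DB $40,523. Book value $202,615.
Year 2: DB = ⌊$202,615 × 150%/9⌋ = $33,769; SL = ⌊$191,215/8⌋ = $23,901 → take DB $33,769. Book value $168,846.
Year 3: DB = ⌊$168,846 × 150%/9⌋ = $28,141; SL = ⌊$157,446/7⌋ = $22,492 → take DB $28,141. Book value $140,705.
Year 4: DB = ⌊$140,705 × 150%/9⌋ = $23,450; SL = ⌊$129,305/6⌋ = $21,550 → take DB $23,450. Book value $117,255.
Year 5: DB = ⌊$117,255 × 150%/9⌋ = $19,542; SL = ⌊$105,855/5⌋ = $21,171 → take SL $21,171. Book value $96,084.
Year 6: DB = ⌊$96,084 × 150%/9⌋ = $16,014; SL = ⌊$84,684/4⌋ = $21,171 → take SL $21,171. Book value $74,913.
Year 7: DB = ⌊$74,913 × 150%/9⌋ = $12,485; SL = ⌊$63,513/3⌋ = $21,171 → take SL $21,171. Book value $53,742.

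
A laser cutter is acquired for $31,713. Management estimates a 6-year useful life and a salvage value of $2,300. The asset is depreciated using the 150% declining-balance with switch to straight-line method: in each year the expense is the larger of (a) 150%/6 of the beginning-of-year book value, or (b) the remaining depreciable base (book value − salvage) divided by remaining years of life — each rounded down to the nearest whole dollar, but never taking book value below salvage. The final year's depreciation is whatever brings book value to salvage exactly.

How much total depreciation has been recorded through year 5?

$25,719

Depreciable base = $31,713 − $2,300 = $29,413.
Year 1: DB = ⌊$31,713 × 150%/6⌋ = $7,928; SL = ⌊$29,413/6⌋ = $4,902 → take DB $7,928. Book value $23,785.
Year 2: DB = ⌊$23,785 × 150%/6⌋ = $5,946; SL = ⌊$21,485/5⌋ = $4,297 → take DB $5,946. Book value $17,839.
Year 3: DB = ⌊$17,839 × 150%/6⌋ = $4,459; SL = ⌊$15,539/4⌋ = $3,884 → take DB $4,459. Book value $13,380.
Year 4: DB = ⌊$13,380 × 150%/6⌋ = $3,345; SL = ⌊$11,080/3⌋ = $3,693 → take SL $3,693. Book value $9,687.
Year 5: DB = ⌊$9,687 × 150%/6⌋ = $2,421; SL = ⌊$7,387/2⌋ = $3,693 → take SL $3,693. Book value $5,994.
Accumulated through year 5 = $31,713 − $5,994 = $25,719.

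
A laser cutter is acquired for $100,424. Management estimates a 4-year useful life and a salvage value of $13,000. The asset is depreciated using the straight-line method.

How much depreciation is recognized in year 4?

Depreciable base = $100,424 − $13,000 = $87,424.
Annual expense = $87,424 / 4 = $21,856.

$21,856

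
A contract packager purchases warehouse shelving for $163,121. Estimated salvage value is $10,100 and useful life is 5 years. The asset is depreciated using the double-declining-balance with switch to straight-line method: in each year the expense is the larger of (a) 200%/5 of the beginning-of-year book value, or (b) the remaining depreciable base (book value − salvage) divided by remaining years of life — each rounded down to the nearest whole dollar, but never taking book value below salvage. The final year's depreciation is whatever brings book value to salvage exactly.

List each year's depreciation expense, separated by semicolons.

Depreciable base = $163,121 − $10,100 = $153,021.
Year 1: DB = ⌊$163,121 × 200%/5⌋ = $65,248; SL = ⌊$153,021/5⌋ = $30,604 → take DB $65,248. Book value $97,873.
Year 2: DB = ⌊$97,873 × 200%/5⌋ = $39,149; SL = ⌊$87,773/4⌋ = $21,943 → take DB $39,149. Book value $58,724.
Year 3: DB = ⌊$58,724 × 200%/5⌋ = $23,489; SL = ⌊$48,624/3⌋ = $16,208 → take DB $23,489. Book value $35,235.
Year 4: DB = ⌊$35,235 × 200%/5⌋ = $14,094; SL = ⌊$25,135/2⌋ = $12,567 → take DB $14,094. Book value $21,141.
Year 5 (final): $21,141 − $10,100 = $11,041. Book value $10,100.

$65,248; $39,149; $23,489; $14,094; $11,041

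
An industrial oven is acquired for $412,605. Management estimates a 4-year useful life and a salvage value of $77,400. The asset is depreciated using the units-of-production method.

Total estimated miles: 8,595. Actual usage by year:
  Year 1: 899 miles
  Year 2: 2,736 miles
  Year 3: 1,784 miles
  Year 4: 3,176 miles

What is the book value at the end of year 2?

Depreciable base = $412,605 − $77,400 = $335,205.
Rate = $335,205 / 8,595 miles = $39 per mile.
Year 1: 899 × $39 = $35,061. Book value $377,544.
Year 2: 2,736 × $39 = $106,704. Book value $270,840.

$270,840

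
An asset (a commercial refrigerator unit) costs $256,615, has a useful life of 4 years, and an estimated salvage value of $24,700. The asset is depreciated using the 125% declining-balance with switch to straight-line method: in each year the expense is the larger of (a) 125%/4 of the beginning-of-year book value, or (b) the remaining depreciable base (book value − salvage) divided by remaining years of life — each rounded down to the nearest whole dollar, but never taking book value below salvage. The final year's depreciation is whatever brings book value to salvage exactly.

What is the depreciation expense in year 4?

$48,296

Depreciable base = $256,615 − $24,700 = $231,915.
Year 1: DB = ⌊$256,615 × 125%/4⌋ = $80,192; SL = ⌊$231,915/4⌋ = $57,978 → take DB $80,192. Book value $176,423.
Year 2: DB = ⌊$176,423 × 125%/4⌋ = $55,132; SL = ⌊$151,723/3⌋ = $50,574 → take DB $55,132. Book value $121,291.
Year 3: DB = ⌊$121,291 × 125%/4⌋ = $37,903; SL = ⌊$96,591/2⌋ = $48,295 → take SL $48,295. Book value $72,996.
Year 4 (final): $72,996 − $24,700 = $48,296. Book value $24,700.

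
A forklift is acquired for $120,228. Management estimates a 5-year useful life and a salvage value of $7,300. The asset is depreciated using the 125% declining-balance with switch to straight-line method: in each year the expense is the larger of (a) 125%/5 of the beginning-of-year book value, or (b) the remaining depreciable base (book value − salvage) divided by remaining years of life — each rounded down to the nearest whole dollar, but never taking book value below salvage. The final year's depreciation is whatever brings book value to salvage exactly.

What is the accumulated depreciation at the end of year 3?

Depreciable base = $120,228 − $7,300 = $112,928.
Year 1: DB = ⌊$120,228 × 125%/5⌋ = $30,057; SL = ⌊$112,928/5⌋ = $22,585 → take DB $30,057. Book value $90,171.
Year 2: DB = ⌊$90,171 × 125%/5⌋ = $22,542; SL = ⌊$82,871/4⌋ = $20,717 → take DB $22,542. Book value $67,629.
Year 3: DB = ⌊$67,629 × 125%/5⌋ = $16,907; SL = ⌊$60,329/3⌋ = $20,109 → take SL $20,109. Book value $47,520.
Accumulated through year 3 = $120,228 − $47,520 = $72,708.

$72,708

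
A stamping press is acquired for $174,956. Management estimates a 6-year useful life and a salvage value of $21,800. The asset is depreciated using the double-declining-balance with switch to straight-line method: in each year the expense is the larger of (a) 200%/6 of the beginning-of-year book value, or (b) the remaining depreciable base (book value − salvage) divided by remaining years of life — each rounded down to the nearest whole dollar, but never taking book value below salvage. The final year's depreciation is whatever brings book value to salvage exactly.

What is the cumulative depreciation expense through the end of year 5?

$151,916

Depreciable base = $174,956 − $21,800 = $153,156.
Year 1: DB = ⌊$174,956 × 200%/6⌋ = $58,318; SL = ⌊$153,156/6⌋ = $25,526 → take DB $58,318. Book value $116,638.
Year 2: DB = ⌊$116,638 × 200%/6⌋ = $38,879; SL = ⌊$94,838/5⌋ = $18,967 → take DB $38,879. Book value $77,759.
Year 3: DB = ⌊$77,759 × 200%/6⌋ = $25,919; SL = ⌊$55,959/4⌋ = $13,989 → take DB $25,919. Book value $51,840.
Year 4: DB = ⌊$51,840 × 200%/6⌋ = $17,280; SL = ⌊$30,040/3⌋ = $10,013 → take DB $17,280. Book value $34,560.
Year 5: DB = ⌊$34,560 × 200%/6⌋ = $11,520; SL = ⌊$12,760/2⌋ = $6,380 → take DB $11,520. Book value $23,040.
Accumulated through year 5 = $174,956 − $23,040 = $151,916.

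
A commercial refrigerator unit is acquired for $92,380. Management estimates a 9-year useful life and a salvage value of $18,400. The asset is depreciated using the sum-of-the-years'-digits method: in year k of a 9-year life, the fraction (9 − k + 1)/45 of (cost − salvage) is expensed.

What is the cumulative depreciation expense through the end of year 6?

$64,116

Depreciable base = $92,380 − $18,400 = $73,980.
Sum of the years' digits = 9+8+7+6+5+4+3+2+1 = 45.
Year 1: $73,980 × 9/45 = $14,796. Book value $77,584.
Year 2: $73,980 × 8/45 = $13,152. Book value $64,432.
Year 3: $73,980 × 7/45 = $11,508. Book value $52,924.
Year 4: $73,980 × 6/45 = $9,864. Book value $43,060.
Year 5: $73,980 × 5/45 = $8,220. Book value $34,840.
Year 6: $73,980 × 4/45 = $6,576. Book value $28,264.
Accumulated through year 6 = $92,380 − $28,264 = $64,116.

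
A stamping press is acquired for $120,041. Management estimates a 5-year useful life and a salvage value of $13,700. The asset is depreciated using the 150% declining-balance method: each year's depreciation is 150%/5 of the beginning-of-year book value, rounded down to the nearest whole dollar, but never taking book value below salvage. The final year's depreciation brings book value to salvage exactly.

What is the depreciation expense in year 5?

$15,123

Depreciable base = $120,041 − $13,700 = $106,341.
Year 1: ⌊$120,041 × 150%/5⌋ = $36,012. Book value $84,029.
Year 2: ⌊$84,029 × 150%/5⌋ = $25,208. Book value $58,821.
Year 3: ⌊$58,821 × 150%/5⌋ = $17,646. Book value $41,175.
Year 4: ⌊$41,175 × 150%/5⌋ = $12,352. Book value $28,823.
Year 5 (final): $28,823 − $13,700 = $15,123. Book value $13,700.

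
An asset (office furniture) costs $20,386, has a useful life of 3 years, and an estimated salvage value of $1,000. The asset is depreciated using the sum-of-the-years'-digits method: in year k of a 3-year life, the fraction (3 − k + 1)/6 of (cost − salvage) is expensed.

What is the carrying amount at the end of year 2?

$4,231

Depreciable base = $20,386 − $1,000 = $19,386.
Sum of the years' digits = 3+2+1 = 6.
Year 1: $19,386 × 3/6 = $9,693. Book value $10,693.
Year 2: $19,386 × 2/6 = $6,462. Book value $4,231.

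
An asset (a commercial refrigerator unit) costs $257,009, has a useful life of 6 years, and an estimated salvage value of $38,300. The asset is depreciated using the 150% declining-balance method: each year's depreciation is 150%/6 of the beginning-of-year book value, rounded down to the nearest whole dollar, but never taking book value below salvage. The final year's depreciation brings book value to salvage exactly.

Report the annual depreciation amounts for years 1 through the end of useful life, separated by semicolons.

$64,252; $48,189; $36,142; $27,106; $20,330; $22,690

Depreciable base = $257,009 − $38,300 = $218,709.
Year 1: ⌊$257,009 × 150%/6⌋ = $64,252. Book value $192,757.
Year 2: ⌊$192,757 × 150%/6⌋ = $48,189. Book value $144,568.
Year 3: ⌊$144,568 × 150%/6⌋ = $36,142. Book value $108,426.
Year 4: ⌊$108,426 × 150%/6⌋ = $27,106. Book value $81,320.
Year 5: ⌊$81,320 × 150%/6⌋ = $20,330. Book value $60,990.
Year 6 (final): $60,990 − $38,300 = $22,690. Book value $38,300.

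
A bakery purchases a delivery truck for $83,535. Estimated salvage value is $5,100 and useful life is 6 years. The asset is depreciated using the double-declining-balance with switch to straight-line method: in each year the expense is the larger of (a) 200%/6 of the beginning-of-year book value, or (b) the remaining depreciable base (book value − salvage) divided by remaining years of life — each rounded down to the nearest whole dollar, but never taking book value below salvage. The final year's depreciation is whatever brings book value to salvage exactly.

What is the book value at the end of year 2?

Depreciable base = $83,535 − $5,100 = $78,435.
Year 1: DB = ⌊$83,535 × 200%/6⌋ = $27,845; SL = ⌊$78,435/6⌋ = $13,072 → take DB $27,845. Book value $55,690.
Year 2: DB = ⌊$55,690 × 200%/6⌋ = $18,563; SL = ⌊$50,590/5⌋ = $10,118 → take DB $18,563. Book value $37,127.

$37,127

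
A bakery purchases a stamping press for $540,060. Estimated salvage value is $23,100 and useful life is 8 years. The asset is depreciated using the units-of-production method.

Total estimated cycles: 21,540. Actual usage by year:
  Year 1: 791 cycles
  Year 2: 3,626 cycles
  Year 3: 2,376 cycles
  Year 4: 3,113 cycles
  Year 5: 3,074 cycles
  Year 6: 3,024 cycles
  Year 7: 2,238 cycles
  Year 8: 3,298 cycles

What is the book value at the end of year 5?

Depreciable base = $540,060 − $23,100 = $516,960.
Rate = $516,960 / 21,540 cycles = $24 per cycle.
Year 1: 791 × $24 = $18,984. Book value $521,076.
Year 2: 3,626 × $24 = $87,024. Book value $434,052.
Year 3: 2,376 × $24 = $57,024. Book value $377,028.
Year 4: 3,113 × $24 = $74,712. Book value $302,316.
Year 5: 3,074 × $24 = $73,776. Book value $228,540.

$228,540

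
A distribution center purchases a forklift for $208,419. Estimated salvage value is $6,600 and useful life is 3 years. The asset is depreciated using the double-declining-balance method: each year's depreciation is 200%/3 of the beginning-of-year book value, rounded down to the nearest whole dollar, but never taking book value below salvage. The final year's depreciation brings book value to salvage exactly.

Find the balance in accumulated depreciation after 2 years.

$185,261

Depreciable base = $208,419 − $6,600 = $201,819.
Year 1: ⌊$208,419 × 200%/3⌋ = $138,946. Book value $69,473.
Year 2: ⌊$69,473 × 200%/3⌋ = $46,315. Book value $23,158.
Accumulated through year 2 = $208,419 − $23,158 = $185,261.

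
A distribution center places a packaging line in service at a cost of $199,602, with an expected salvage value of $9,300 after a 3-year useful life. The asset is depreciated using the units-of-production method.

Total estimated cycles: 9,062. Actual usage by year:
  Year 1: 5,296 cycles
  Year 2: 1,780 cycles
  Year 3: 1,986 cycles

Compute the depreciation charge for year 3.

$41,706

Depreciable base = $199,602 − $9,300 = $190,302.
Rate = $190,302 / 9,062 cycles = $21 per cycle.
Year 1: 5,296 × $21 = $111,216. Book value $88,386.
Year 2: 1,780 × $21 = $37,380. Book value $51,006.
Year 3: 1,986 × $21 = $41,706. Book value $9,300.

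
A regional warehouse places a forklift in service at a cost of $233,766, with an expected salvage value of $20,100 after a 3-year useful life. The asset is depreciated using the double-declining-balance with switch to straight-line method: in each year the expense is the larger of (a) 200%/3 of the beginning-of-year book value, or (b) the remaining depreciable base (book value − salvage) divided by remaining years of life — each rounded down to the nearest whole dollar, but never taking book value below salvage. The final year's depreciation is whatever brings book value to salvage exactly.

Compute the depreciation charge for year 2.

Depreciable base = $233,766 − $20,100 = $213,666.
Year 1: DB = ⌊$233,766 × 200%/3⌋ = $155,844; SL = ⌊$213,666/3⌋ = $71,222 → take DB $155,844. Book value $77,922.
Year 2: DB = ⌊$77,922 × 200%/3⌋ = $51,948; SL = ⌊$57,822/2⌋ = $28,911 → take DB $51,948. Book value $25,974.

$51,948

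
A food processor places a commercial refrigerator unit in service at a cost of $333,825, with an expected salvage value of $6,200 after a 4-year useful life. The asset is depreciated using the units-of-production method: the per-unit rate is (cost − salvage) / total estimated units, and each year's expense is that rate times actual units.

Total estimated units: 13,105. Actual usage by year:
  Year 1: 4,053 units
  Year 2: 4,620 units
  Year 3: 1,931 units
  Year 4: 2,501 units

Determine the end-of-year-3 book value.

Depreciable base = $333,825 − $6,200 = $327,625.
Rate = $327,625 / 13,105 units = $25 per unit.
Year 1: 4,053 × $25 = $101,325. Book value $232,500.
Year 2: 4,620 × $25 = $115,500. Book value $117,000.
Year 3: 1,931 × $25 = $48,275. Book value $68,725.

$68,725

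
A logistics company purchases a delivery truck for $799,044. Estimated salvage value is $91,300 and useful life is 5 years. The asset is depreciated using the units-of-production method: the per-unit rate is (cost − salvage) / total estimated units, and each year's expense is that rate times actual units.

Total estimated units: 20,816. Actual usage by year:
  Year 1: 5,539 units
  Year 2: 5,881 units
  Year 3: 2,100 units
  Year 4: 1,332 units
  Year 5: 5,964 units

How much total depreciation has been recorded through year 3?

Depreciable base = $799,044 − $91,300 = $707,744.
Rate = $707,744 / 20,816 units = $34 per unit.
Year 1: 5,539 × $34 = $188,326. Book value $610,718.
Year 2: 5,881 × $34 = $199,954. Book value $410,764.
Year 3: 2,100 × $34 = $71,400. Book value $339,364.
Accumulated through year 3 = $799,044 − $339,364 = $459,680.

$459,680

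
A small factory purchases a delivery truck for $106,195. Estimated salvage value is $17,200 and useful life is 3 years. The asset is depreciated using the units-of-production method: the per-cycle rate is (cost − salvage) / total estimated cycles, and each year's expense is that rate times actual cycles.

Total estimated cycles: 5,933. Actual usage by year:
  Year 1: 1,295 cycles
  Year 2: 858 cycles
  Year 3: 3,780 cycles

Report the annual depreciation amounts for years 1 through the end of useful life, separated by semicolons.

$19,425; $12,870; $56,700

Depreciable base = $106,195 − $17,200 = $88,995.
Rate = $88,995 / 5,933 cycles = $15 per cycle.
Year 1: 1,295 × $15 = $19,425. Book value $86,770.
Year 2: 858 × $15 = $12,870. Book value $73,900.
Year 3: 3,780 × $15 = $56,700. Book value $17,200.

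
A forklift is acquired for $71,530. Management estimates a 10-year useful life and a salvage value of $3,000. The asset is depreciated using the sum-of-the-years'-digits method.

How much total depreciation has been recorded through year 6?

$56,070

Depreciable base = $71,530 − $3,000 = $68,530.
Sum of the years' digits = 10+9+8+7+6+5+4+3+2+1 = 55.
Year 1: $68,530 × 10/55 = $12,460. Book value $59,070.
Year 2: $68,530 × 9/55 = $11,214. Book value $47,856.
Year 3: $68,530 × 8/55 = $9,968. Book value $37,888.
Year 4: $68,530 × 7/55 = $8,722. Book value $29,166.
Year 5: $68,530 × 6/55 = $7,476. Book value $21,690.
Year 6: $68,530 × 5/55 = $6,230. Book value $15,460.
Accumulated through year 6 = $71,530 − $15,460 = $56,070.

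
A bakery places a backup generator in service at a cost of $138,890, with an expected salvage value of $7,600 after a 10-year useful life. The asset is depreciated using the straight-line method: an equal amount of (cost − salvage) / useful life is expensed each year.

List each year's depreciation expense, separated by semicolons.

Depreciable base = $138,890 − $7,600 = $131,290.
Annual expense = $131,290 / 10 = $13,129.
End of year 1: book value $125,761.
End of year 2: book value $112,632.
End of year 3: book value $99,503.
End of year 4: book value $86,374.
End of year 5: book value $73,245.
End of year 6: book value $60,116.
End of year 7: book value $46,987.
End of year 8: book value $33,858.
End of year 9: book value $20,729.
End of year 10: book value $7,600.

$13,129; $13,129; $13,129; $13,129; $13,129; $13,129; $13,129; $13,129; $13,129; $13,129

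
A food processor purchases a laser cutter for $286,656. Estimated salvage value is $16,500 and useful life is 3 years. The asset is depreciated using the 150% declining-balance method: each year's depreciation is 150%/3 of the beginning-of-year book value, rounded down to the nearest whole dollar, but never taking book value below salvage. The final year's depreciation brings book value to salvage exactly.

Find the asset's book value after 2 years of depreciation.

Depreciable base = $286,656 − $16,500 = $270,156.
Year 1: ⌊$286,656 × 150%/3⌋ = $143,328. Book value $143,328.
Year 2: ⌊$143,328 × 150%/3⌋ = $71,664. Book value $71,664.

$71,664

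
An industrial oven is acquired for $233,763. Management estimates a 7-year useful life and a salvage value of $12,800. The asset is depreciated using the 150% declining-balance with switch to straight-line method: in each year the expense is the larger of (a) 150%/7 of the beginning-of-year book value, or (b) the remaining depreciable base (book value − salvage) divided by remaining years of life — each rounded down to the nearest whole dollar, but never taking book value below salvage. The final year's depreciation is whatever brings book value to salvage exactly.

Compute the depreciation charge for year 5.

$25,147

Depreciable base = $233,763 − $12,800 = $220,963.
Year 1: DB = ⌊$233,763 × 150%/7⌋ = $50,092; SL = ⌊$220,963/7⌋ = $31,566 → take DB $50,092. Book value $183,671.
Year 2: DB = ⌊$183,671 × 150%/7⌋ = $39,358; SL = ⌊$170,871/6⌋ = $28,478 → take DB $39,358. Book value $144,313.
Year 3: DB = ⌊$144,313 × 150%/7⌋ = $30,924; SL = ⌊$131,513/5⌋ = $26,302 → take DB $30,924. Book value $113,389.
Year 4: DB = ⌊$113,389 × 150%/7⌋ = $24,297; SL = ⌊$100,589/4⌋ = $25,147 → take SL $25,147. Book value $88,242.
Year 5: DB = ⌊$88,242 × 150%/7⌋ = $18,909; SL = ⌊$75,442/3⌋ = $25,147 → take SL $25,147. Book value $63,095.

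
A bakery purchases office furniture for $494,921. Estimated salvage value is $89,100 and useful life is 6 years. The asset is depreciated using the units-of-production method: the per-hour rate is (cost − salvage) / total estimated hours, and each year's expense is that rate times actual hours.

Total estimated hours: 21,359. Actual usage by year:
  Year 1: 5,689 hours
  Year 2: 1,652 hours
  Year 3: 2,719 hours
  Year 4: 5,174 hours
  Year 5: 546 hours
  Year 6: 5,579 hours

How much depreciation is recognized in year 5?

Depreciable base = $494,921 − $89,100 = $405,821.
Rate = $405,821 / 21,359 hours = $19 per hour.
Year 1: 5,689 × $19 = $108,091. Book value $386,830.
Year 2: 1,652 × $19 = $31,388. Book value $355,442.
Year 3: 2,719 × $19 = $51,661. Book value $303,781.
Year 4: 5,174 × $19 = $98,306. Book value $205,475.
Year 5: 546 × $19 = $10,374. Book value $195,101.

$10,374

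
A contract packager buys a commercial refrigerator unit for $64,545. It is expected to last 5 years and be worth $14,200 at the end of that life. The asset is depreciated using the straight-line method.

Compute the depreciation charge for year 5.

Depreciable base = $64,545 − $14,200 = $50,345.
Annual expense = $50,345 / 5 = $10,069.

$10,069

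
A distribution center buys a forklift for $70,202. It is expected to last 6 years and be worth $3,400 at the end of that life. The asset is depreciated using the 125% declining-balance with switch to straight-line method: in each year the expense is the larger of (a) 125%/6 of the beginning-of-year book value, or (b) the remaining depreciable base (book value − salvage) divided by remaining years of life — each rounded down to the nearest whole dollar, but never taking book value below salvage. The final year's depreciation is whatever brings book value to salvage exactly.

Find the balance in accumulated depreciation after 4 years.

$46,502

Depreciable base = $70,202 − $3,400 = $66,802.
Year 1: DB = ⌊$70,202 × 125%/6⌋ = $14,625; SL = ⌊$66,802/6⌋ = $11,133 → take DB $14,625. Book value $55,577.
Year 2: DB = ⌊$55,577 × 125%/6⌋ = $11,578; SL = ⌊$52,177/5⌋ = $10,435 → take DB $11,578. Book value $43,999.
Year 3: DB = ⌊$43,999 × 125%/6⌋ = $9,166; SL = ⌊$40,599/4⌋ = $10,149 → take SL $10,149. Book value $33,850.
Year 4: DB = ⌊$33,850 × 125%/6⌋ = $7,052; SL = ⌊$30,450/3⌋ = $10,150 → take SL $10,150. Book value $23,700.
Accumulated through year 4 = $70,202 − $23,700 = $46,502.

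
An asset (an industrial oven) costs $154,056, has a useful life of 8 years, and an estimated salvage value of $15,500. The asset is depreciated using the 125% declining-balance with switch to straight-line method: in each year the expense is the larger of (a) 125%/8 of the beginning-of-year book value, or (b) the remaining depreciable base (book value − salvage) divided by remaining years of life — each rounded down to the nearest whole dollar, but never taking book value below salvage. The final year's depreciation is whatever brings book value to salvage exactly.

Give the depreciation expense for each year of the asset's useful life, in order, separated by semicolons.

Depreciable base = $154,056 − $15,500 = $138,556.
Year 1: DB = ⌊$154,056 × 125%/8⌋ = $24,071; SL = ⌊$138,556/8⌋ = $17,319 → take DB $24,071. Book value $129,985.
Year 2: DB = ⌊$129,985 × 125%/8⌋ = $20,310; SL = ⌊$114,485/7⌋ = $16,355 → take DB $20,310. Book value $109,675.
Year 3: DB = ⌊$109,675 × 125%/8⌋ = $17,136; SL = ⌊$94,175/6⌋ = $15,695 → take DB $17,136. Book value $92,539.
Year 4: DB = ⌊$92,539 × 125%/8⌋ = $14,459; SL = ⌊$77,039/5⌋ = $15,407 → take SL $15,407. Book value $77,132.
Year 5: DB = ⌊$77,132 × 125%/8⌋ = $12,051; SL = ⌊$61,632/4⌋ = $15,408 → take SL $15,408. Book value $61,724.
Year 6: DB = ⌊$61,724 × 125%/8⌋ = $9,644; SL = ⌊$46,224/3⌋ = $15,408 → take SL $15,408. Book value $46,316.
Year 7: DB = ⌊$46,316 × 125%/8⌋ = $7,236; SL = ⌊$30,816/2⌋ = $15,408 → take SL $15,408. Book value $30,908.
Year 8 (final): $30,908 − $15,500 = $15,408. Book value $15,500.

$24,071; $20,310; $17,136; $15,407; $15,408; $15,408; $15,408; $15,408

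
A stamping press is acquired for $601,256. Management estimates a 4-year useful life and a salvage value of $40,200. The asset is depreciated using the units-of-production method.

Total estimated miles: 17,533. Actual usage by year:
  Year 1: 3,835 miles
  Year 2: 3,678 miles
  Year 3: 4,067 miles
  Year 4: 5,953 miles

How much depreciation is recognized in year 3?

Depreciable base = $601,256 − $40,200 = $561,056.
Rate = $561,056 / 17,533 miles = $32 per mile.
Year 1: 3,835 × $32 = $122,720. Book value $478,536.
Year 2: 3,678 × $32 = $117,696. Book value $360,840.
Year 3: 4,067 × $32 = $130,144. Book value $230,696.

$130,144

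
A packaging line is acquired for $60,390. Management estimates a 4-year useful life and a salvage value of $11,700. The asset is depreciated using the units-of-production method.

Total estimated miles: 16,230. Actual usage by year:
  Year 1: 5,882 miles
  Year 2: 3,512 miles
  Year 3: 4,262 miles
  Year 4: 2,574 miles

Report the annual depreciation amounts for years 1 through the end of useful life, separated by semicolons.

$17,646; $10,536; $12,786; $7,722

Depreciable base = $60,390 − $11,700 = $48,690.
Rate = $48,690 / 16,230 miles = $3 per mile.
Year 1: 5,882 × $3 = $17,646. Book value $42,744.
Year 2: 3,512 × $3 = $10,536. Book value $32,208.
Year 3: 4,262 × $3 = $12,786. Book value $19,422.
Year 4: 2,574 × $3 = $7,722. Book value $11,700.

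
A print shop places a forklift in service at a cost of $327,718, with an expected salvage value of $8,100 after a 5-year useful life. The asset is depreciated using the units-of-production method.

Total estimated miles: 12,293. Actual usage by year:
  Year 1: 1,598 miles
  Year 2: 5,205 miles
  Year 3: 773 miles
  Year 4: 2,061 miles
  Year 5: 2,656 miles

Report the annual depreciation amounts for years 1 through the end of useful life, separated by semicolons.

Depreciable base = $327,718 − $8,100 = $319,618.
Rate = $319,618 / 12,293 miles = $26 per mile.
Year 1: 1,598 × $26 = $41,548. Book value $286,170.
Year 2: 5,205 × $26 = $135,330. Book value $150,840.
Year 3: 773 × $26 = $20,098. Book value $130,742.
Year 4: 2,061 × $26 = $53,586. Book value $77,156.
Year 5: 2,656 × $26 = $69,056. Book value $8,100.

$41,548; $135,330; $20,098; $53,586; $69,056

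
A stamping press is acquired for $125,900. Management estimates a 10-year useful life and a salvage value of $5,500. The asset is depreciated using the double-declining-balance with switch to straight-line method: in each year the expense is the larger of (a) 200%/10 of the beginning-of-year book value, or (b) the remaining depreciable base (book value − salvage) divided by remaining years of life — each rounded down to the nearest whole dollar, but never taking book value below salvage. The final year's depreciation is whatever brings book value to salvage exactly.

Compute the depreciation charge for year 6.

Depreciable base = $125,900 − $5,500 = $120,400.
Year 1: DB = ⌊$125,900 × 200%/10⌋ = $25,180; SL = ⌊$120,400/10⌋ = $12,040 → take DB $25,180. Book value $100,720.
Year 2: DB = ⌊$100,720 × 200%/10⌋ = $20,144; SL = ⌊$95,220/9⌋ = $10,580 → take DB $20,144. Book value $80,576.
Year 3: DB = ⌊$80,576 × 200%/10⌋ = $16,115; SL = ⌊$75,076/8⌋ = $9,384 → take DB $16,115. Book value $64,461.
Year 4: DB = ⌊$64,461 × 200%/10⌋ = $12,892; SL = ⌊$58,961/7⌋ = $8,423 → take DB $12,892. Book value $51,569.
Year 5: DB = ⌊$51,569 × 200%/10⌋ = $10,313; SL = ⌊$46,069/6⌋ = $7,678 → take DB $10,313. Book value $41,256.
Year 6: DB = ⌊$41,256 × 200%/10⌋ = $8,251; SL = ⌊$35,756/5⌋ = $7,151 → take DB $8,251. Book value $33,005.

$8,251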